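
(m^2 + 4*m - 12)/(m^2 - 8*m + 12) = (m + 6)/(m - 6)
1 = 1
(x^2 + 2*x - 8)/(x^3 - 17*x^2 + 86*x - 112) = (x + 4)/(x^2 - 15*x + 56)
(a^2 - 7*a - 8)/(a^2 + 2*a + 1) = (a - 8)/(a + 1)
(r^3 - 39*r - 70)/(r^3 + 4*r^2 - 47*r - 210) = (r + 2)/(r + 6)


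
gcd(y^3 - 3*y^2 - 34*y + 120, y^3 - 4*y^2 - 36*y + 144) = y^2 + 2*y - 24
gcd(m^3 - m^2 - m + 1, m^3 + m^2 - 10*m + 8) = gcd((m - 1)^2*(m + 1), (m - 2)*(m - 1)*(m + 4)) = m - 1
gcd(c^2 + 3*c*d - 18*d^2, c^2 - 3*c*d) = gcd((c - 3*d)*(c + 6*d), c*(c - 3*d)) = c - 3*d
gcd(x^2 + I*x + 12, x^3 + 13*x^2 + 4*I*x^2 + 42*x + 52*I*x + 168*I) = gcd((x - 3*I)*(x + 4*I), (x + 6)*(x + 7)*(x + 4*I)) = x + 4*I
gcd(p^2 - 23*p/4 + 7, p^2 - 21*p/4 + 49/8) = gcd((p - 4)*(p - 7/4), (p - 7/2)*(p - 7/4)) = p - 7/4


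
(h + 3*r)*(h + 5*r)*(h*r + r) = h^3*r + 8*h^2*r^2 + h^2*r + 15*h*r^3 + 8*h*r^2 + 15*r^3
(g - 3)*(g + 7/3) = g^2 - 2*g/3 - 7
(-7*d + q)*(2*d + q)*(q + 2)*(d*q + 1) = -14*d^3*q^2 - 28*d^3*q - 5*d^2*q^3 - 10*d^2*q^2 - 14*d^2*q - 28*d^2 + d*q^4 + 2*d*q^3 - 5*d*q^2 - 10*d*q + q^3 + 2*q^2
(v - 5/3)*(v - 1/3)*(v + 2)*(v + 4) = v^4 + 4*v^3 - 31*v^2/9 - 38*v/3 + 40/9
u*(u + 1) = u^2 + u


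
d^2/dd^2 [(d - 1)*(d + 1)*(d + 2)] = 6*d + 4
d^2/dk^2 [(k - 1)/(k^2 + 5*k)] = 2*(k^3 - 3*k^2 - 15*k - 25)/(k^3*(k^3 + 15*k^2 + 75*k + 125))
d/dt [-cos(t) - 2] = sin(t)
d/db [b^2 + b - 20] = 2*b + 1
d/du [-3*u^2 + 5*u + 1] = 5 - 6*u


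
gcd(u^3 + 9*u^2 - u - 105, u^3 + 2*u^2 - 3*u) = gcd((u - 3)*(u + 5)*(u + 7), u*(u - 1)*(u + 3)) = 1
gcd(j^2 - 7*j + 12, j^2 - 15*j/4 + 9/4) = j - 3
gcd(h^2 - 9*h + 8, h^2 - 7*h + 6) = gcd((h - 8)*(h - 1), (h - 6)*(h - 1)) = h - 1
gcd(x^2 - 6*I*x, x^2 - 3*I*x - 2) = 1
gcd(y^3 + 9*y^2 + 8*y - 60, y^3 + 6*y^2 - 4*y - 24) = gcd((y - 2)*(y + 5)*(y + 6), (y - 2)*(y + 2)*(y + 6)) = y^2 + 4*y - 12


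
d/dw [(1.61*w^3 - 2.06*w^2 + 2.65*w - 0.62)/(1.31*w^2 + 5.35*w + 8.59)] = (2.1091*w^4 + 17.227*w^3 + 26.9972*w^2 - 33.7664*w + 26.0805)/(1.7161*w^4 + 14.017*w^3 + 51.1283*w^2 + 91.913*w + 73.7881)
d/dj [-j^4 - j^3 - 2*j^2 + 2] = j*(-4*j^2 - 3*j - 4)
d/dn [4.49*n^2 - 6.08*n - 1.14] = 8.98*n - 6.08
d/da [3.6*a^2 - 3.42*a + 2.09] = 7.2*a - 3.42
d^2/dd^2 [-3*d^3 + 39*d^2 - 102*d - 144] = 78 - 18*d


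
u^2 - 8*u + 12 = (u - 6)*(u - 2)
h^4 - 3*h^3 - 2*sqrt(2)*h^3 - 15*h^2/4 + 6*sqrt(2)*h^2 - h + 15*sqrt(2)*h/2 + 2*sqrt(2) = (h - 4)*(h + 1/2)^2*(h - 2*sqrt(2))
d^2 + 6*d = d*(d + 6)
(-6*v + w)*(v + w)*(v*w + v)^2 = -6*v^4*w^2 - 12*v^4*w - 6*v^4 - 5*v^3*w^3 - 10*v^3*w^2 - 5*v^3*w + v^2*w^4 + 2*v^2*w^3 + v^2*w^2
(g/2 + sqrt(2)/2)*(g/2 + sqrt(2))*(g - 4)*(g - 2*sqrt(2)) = g^4/4 - g^3 + sqrt(2)*g^3/4 - 2*g^2 - sqrt(2)*g^2 - 2*sqrt(2)*g + 8*g + 8*sqrt(2)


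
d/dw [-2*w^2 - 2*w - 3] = -4*w - 2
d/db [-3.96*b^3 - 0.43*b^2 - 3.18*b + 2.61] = -11.88*b^2 - 0.86*b - 3.18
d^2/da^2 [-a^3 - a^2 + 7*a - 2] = -6*a - 2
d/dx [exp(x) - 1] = exp(x)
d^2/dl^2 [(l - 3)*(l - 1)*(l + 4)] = 6*l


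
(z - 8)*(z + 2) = z^2 - 6*z - 16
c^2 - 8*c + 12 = (c - 6)*(c - 2)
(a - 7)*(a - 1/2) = a^2 - 15*a/2 + 7/2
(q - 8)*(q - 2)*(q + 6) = q^3 - 4*q^2 - 44*q + 96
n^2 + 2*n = n*(n + 2)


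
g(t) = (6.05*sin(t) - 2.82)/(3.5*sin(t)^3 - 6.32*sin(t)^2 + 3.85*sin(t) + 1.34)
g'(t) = (6.05*sin(t) - 2.82)*(-10.5*sin(t)^2*cos(t) + 12.64*sin(t)*cos(t) - 3.85*cos(t))/(3.5*sin(t)^3 - 6.32*sin(t)^2 + 3.85*sin(t) + 1.34)^2 + 6.05*cos(t)/(3.5*sin(t)^3 - 6.32*sin(t)^2 + 3.85*sin(t) + 1.34) = (-42.35*sin(t)^3 + 67.846*sin(t)^2 - 35.6448*sin(t) + 18.964)*cos(t)/(12.25*sin(t)^6 - 44.24*sin(t)^5 + 66.8924*sin(t)^4 - 39.284*sin(t)^3 - 2.1151*sin(t)^2 + 10.318*sin(t) + 1.7956)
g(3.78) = 1.63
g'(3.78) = -3.79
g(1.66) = 1.36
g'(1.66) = -0.14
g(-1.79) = 0.75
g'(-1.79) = -0.25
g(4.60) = 0.73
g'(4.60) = -0.12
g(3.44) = 10.77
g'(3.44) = -190.64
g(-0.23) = -45.48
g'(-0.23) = 3553.30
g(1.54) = 1.36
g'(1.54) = 0.05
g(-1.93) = 0.79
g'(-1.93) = -0.45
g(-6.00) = -0.57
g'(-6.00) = 3.22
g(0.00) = -2.10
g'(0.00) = 10.56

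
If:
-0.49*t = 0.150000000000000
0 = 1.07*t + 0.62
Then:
No Solution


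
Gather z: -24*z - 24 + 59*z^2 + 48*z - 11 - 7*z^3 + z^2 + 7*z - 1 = -7*z^3 + 60*z^2 + 31*z - 36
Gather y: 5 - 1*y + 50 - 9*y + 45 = 100 - 10*y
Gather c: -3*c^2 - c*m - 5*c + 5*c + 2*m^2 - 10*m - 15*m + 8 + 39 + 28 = -3*c^2 - c*m + 2*m^2 - 25*m + 75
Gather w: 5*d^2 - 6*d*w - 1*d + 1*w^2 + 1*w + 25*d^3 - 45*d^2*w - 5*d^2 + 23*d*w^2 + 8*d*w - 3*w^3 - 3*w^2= 25*d^3 - d - 3*w^3 + w^2*(23*d - 2) + w*(-45*d^2 + 2*d + 1)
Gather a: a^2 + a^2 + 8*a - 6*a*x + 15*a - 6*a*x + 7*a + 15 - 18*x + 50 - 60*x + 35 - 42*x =2*a^2 + a*(30 - 12*x) - 120*x + 100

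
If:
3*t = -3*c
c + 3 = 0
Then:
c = -3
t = 3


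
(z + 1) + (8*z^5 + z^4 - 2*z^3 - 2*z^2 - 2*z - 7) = 8*z^5 + z^4 - 2*z^3 - 2*z^2 - z - 6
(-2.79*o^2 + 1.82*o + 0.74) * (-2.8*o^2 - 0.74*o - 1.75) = 7.812*o^4 - 3.0314*o^3 + 1.4637*o^2 - 3.7326*o - 1.295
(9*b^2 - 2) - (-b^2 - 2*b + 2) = 10*b^2 + 2*b - 4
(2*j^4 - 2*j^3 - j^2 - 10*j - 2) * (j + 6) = 2*j^5 + 10*j^4 - 13*j^3 - 16*j^2 - 62*j - 12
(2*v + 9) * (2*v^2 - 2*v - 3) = 4*v^3 + 14*v^2 - 24*v - 27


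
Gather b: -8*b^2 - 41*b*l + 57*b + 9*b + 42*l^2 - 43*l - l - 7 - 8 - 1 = -8*b^2 + b*(66 - 41*l) + 42*l^2 - 44*l - 16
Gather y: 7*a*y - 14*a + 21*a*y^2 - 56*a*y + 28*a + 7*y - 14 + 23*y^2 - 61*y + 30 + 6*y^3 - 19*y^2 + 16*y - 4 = 14*a + 6*y^3 + y^2*(21*a + 4) + y*(-49*a - 38) + 12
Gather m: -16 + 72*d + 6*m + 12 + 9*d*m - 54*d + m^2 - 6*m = 9*d*m + 18*d + m^2 - 4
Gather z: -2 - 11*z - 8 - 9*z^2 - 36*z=-9*z^2 - 47*z - 10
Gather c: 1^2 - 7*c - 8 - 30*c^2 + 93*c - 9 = -30*c^2 + 86*c - 16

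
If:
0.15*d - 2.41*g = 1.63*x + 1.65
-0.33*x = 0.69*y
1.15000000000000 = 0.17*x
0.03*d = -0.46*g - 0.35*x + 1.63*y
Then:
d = -89.06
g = -10.80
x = 6.76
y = -3.24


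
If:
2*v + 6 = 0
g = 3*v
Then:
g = -9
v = -3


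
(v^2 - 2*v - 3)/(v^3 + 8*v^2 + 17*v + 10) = (v - 3)/(v^2 + 7*v + 10)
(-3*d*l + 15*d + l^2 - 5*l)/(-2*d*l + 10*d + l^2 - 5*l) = (3*d - l)/(2*d - l)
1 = 1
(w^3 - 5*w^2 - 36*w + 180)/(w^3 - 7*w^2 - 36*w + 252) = (w - 5)/(w - 7)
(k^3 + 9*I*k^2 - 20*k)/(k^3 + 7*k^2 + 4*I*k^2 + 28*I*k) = (k + 5*I)/(k + 7)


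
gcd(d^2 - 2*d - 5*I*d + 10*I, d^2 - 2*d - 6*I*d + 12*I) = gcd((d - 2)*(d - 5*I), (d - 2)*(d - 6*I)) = d - 2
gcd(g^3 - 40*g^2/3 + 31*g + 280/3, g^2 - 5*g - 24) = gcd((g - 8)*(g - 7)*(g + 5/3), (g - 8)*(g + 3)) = g - 8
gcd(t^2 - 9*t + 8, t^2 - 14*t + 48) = t - 8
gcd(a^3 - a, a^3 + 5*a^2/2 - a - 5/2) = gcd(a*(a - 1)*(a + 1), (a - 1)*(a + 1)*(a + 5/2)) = a^2 - 1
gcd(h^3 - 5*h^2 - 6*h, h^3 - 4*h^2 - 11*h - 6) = h^2 - 5*h - 6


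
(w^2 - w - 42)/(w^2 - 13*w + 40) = (w^2 - w - 42)/(w^2 - 13*w + 40)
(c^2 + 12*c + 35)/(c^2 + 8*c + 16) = (c^2 + 12*c + 35)/(c^2 + 8*c + 16)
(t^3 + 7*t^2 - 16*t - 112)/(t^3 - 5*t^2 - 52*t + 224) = (t + 4)/(t - 8)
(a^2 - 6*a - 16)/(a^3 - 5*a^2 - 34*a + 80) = (a + 2)/(a^2 + 3*a - 10)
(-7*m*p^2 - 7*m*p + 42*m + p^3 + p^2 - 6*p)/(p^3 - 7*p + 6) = (-7*m + p)/(p - 1)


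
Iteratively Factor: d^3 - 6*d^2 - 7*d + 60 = (d + 3)*(d^2 - 9*d + 20) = (d - 5)*(d + 3)*(d - 4)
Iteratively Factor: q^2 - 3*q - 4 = (q + 1)*(q - 4)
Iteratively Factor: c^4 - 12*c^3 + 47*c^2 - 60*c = (c)*(c^3 - 12*c^2 + 47*c - 60) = c*(c - 4)*(c^2 - 8*c + 15) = c*(c - 5)*(c - 4)*(c - 3)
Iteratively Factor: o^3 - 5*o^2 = (o)*(o^2 - 5*o) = o*(o - 5)*(o)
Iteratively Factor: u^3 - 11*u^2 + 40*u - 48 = (u - 4)*(u^2 - 7*u + 12) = (u - 4)^2*(u - 3)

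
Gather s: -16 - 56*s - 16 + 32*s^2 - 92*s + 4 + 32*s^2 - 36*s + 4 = 64*s^2 - 184*s - 24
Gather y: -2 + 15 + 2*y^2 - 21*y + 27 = 2*y^2 - 21*y + 40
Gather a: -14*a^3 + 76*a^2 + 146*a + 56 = -14*a^3 + 76*a^2 + 146*a + 56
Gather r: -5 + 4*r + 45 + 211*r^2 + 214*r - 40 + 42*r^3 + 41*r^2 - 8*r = 42*r^3 + 252*r^2 + 210*r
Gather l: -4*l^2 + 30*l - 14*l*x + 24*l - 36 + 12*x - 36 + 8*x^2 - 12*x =-4*l^2 + l*(54 - 14*x) + 8*x^2 - 72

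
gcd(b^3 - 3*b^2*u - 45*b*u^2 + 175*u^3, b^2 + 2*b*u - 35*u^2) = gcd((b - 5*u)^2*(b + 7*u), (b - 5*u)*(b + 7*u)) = -b^2 - 2*b*u + 35*u^2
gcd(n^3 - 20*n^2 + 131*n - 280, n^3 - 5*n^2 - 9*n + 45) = n - 5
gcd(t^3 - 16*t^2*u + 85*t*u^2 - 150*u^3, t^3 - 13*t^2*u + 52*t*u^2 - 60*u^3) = t^2 - 11*t*u + 30*u^2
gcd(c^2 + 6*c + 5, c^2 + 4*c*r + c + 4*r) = c + 1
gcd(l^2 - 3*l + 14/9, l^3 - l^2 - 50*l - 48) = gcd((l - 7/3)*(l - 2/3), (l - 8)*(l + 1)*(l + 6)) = 1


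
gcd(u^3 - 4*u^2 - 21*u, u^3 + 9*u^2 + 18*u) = u^2 + 3*u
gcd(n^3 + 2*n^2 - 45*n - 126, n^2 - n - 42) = n^2 - n - 42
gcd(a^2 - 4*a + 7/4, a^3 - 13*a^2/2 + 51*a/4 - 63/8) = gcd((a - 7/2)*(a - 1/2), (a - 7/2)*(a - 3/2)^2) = a - 7/2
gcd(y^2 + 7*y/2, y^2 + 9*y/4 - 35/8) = y + 7/2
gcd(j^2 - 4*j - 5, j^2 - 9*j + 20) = j - 5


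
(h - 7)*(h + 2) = h^2 - 5*h - 14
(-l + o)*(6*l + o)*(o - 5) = -6*l^2*o + 30*l^2 + 5*l*o^2 - 25*l*o + o^3 - 5*o^2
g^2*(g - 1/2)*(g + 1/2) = g^4 - g^2/4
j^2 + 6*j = j*(j + 6)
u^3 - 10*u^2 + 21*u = u*(u - 7)*(u - 3)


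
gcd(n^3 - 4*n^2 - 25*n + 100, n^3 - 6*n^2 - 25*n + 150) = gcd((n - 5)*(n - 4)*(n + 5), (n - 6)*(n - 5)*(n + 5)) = n^2 - 25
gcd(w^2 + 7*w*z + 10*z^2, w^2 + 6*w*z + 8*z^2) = w + 2*z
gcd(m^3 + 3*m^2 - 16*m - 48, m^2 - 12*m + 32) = m - 4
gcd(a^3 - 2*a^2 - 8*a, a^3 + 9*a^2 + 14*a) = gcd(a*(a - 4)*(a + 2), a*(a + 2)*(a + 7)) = a^2 + 2*a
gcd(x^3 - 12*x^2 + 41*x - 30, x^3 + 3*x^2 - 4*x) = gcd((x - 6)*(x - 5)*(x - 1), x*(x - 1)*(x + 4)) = x - 1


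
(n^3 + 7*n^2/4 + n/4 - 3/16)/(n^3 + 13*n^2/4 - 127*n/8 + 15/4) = (4*n^2 + 8*n + 3)/(2*(2*n^2 + 7*n - 30))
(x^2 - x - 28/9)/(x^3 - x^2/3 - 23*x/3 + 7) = (x + 4/3)/(x^2 + 2*x - 3)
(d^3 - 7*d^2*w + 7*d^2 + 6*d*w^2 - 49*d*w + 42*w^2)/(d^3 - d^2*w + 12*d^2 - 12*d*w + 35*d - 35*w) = (d - 6*w)/(d + 5)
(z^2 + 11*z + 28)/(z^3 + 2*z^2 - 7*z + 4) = (z + 7)/(z^2 - 2*z + 1)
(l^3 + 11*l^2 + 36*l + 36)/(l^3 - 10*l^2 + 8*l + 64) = (l^2 + 9*l + 18)/(l^2 - 12*l + 32)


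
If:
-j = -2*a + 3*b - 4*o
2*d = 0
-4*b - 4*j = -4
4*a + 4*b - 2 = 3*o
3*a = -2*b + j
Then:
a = 23/36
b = -11/36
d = 0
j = 47/36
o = -2/9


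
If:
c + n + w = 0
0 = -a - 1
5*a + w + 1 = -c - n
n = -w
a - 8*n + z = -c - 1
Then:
No Solution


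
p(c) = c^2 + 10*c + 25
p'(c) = 2*c + 10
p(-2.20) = 7.84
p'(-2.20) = 5.60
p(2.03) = 49.42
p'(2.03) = 14.06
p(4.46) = 89.49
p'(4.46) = 18.92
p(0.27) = 27.77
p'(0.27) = 10.54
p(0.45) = 29.70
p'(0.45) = 10.90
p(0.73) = 32.83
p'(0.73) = 11.46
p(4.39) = 88.17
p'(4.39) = 18.78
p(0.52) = 30.47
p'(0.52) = 11.04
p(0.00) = 25.00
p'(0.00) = 10.00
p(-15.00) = 100.00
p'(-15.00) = -20.00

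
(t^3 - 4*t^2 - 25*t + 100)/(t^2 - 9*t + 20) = t + 5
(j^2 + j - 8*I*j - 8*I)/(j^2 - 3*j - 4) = (j - 8*I)/(j - 4)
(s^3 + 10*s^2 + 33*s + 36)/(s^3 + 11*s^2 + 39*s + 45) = (s + 4)/(s + 5)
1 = 1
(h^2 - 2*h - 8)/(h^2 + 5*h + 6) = (h - 4)/(h + 3)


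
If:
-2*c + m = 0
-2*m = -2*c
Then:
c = 0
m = 0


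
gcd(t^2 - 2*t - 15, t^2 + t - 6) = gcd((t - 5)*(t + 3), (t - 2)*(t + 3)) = t + 3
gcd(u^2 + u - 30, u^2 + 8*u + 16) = 1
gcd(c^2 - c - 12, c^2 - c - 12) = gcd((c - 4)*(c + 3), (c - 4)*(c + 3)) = c^2 - c - 12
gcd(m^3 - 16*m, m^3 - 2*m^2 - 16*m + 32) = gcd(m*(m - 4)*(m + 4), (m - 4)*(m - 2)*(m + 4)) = m^2 - 16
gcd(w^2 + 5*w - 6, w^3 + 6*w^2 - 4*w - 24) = w + 6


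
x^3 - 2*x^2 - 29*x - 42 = (x - 7)*(x + 2)*(x + 3)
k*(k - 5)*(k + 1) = k^3 - 4*k^2 - 5*k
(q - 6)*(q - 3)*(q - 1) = q^3 - 10*q^2 + 27*q - 18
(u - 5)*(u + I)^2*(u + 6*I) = u^4 - 5*u^3 + 8*I*u^3 - 13*u^2 - 40*I*u^2 + 65*u - 6*I*u + 30*I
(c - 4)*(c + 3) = c^2 - c - 12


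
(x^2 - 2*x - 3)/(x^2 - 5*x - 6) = (x - 3)/(x - 6)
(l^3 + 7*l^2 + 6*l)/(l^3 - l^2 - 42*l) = (l + 1)/(l - 7)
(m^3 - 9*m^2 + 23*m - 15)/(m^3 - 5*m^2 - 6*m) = (-m^3 + 9*m^2 - 23*m + 15)/(m*(-m^2 + 5*m + 6))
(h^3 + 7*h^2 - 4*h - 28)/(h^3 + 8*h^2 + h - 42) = (h + 2)/(h + 3)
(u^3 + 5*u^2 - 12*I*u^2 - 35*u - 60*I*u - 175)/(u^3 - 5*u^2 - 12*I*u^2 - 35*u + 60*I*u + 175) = (u + 5)/(u - 5)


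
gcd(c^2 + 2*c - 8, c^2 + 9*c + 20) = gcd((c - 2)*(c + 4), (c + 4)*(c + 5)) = c + 4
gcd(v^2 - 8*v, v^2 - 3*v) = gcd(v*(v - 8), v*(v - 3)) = v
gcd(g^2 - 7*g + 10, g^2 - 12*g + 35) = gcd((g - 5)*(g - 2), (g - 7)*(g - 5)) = g - 5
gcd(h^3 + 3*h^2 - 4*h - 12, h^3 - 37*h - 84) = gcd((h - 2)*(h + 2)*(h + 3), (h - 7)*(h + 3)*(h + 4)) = h + 3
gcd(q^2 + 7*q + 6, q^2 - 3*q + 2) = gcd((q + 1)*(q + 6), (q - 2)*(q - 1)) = 1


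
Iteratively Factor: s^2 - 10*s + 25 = (s - 5)*(s - 5)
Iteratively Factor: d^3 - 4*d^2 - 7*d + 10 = (d - 1)*(d^2 - 3*d - 10) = (d - 1)*(d + 2)*(d - 5)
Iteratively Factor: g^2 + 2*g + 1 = (g + 1)*(g + 1)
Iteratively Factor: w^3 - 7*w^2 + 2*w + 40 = (w - 4)*(w^2 - 3*w - 10) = (w - 4)*(w + 2)*(w - 5)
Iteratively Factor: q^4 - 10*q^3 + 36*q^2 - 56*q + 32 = (q - 4)*(q^3 - 6*q^2 + 12*q - 8) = (q - 4)*(q - 2)*(q^2 - 4*q + 4) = (q - 4)*(q - 2)^2*(q - 2)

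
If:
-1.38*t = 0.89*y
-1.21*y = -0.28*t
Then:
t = 0.00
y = 0.00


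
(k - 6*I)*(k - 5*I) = k^2 - 11*I*k - 30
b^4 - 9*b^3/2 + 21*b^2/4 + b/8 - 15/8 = (b - 5/2)*(b - 3/2)*(b - 1)*(b + 1/2)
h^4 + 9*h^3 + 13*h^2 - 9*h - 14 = (h - 1)*(h + 1)*(h + 2)*(h + 7)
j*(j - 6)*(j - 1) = j^3 - 7*j^2 + 6*j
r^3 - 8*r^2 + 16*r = r*(r - 4)^2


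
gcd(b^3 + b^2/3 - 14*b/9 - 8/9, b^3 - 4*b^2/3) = b - 4/3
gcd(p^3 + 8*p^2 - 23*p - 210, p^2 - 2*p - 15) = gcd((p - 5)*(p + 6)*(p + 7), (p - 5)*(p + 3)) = p - 5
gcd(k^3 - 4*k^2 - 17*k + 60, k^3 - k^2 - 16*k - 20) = k - 5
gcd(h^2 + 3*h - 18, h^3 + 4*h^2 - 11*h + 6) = h + 6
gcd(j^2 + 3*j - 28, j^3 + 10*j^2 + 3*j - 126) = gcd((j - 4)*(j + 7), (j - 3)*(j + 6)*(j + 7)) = j + 7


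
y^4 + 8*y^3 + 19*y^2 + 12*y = y*(y + 1)*(y + 3)*(y + 4)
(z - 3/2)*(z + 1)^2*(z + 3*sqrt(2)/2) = z^4 + z^3/2 + 3*sqrt(2)*z^3/2 - 2*z^2 + 3*sqrt(2)*z^2/4 - 3*sqrt(2)*z - 3*z/2 - 9*sqrt(2)/4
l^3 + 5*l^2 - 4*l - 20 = (l - 2)*(l + 2)*(l + 5)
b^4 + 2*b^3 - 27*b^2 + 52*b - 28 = (b - 2)^2*(b - 1)*(b + 7)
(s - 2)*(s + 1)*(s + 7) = s^3 + 6*s^2 - 9*s - 14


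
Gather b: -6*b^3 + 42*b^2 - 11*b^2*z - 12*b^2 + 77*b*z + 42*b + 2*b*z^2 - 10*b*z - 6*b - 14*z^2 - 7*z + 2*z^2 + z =-6*b^3 + b^2*(30 - 11*z) + b*(2*z^2 + 67*z + 36) - 12*z^2 - 6*z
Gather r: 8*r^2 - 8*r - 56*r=8*r^2 - 64*r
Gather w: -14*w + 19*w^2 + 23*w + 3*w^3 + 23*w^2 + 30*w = 3*w^3 + 42*w^2 + 39*w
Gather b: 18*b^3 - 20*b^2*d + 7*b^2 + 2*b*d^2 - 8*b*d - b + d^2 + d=18*b^3 + b^2*(7 - 20*d) + b*(2*d^2 - 8*d - 1) + d^2 + d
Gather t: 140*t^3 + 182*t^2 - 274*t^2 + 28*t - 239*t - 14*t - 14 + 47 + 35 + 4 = 140*t^3 - 92*t^2 - 225*t + 72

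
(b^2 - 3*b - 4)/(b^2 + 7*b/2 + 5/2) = 2*(b - 4)/(2*b + 5)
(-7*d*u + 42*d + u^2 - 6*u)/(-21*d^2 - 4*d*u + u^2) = (u - 6)/(3*d + u)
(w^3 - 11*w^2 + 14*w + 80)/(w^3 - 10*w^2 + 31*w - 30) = (w^2 - 6*w - 16)/(w^2 - 5*w + 6)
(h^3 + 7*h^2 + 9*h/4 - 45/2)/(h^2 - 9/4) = (2*h^2 + 17*h + 30)/(2*h + 3)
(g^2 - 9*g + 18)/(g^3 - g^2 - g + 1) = (g^2 - 9*g + 18)/(g^3 - g^2 - g + 1)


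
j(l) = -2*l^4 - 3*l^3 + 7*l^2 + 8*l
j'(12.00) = -14944.00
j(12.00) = -45552.00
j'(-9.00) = 4985.00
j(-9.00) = -10440.00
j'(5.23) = -1309.40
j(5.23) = -1692.22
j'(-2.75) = 67.81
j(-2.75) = -21.05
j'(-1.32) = -7.76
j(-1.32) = 2.46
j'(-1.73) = -1.73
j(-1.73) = 4.73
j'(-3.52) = 196.12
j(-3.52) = -117.63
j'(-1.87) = 2.66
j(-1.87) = 4.68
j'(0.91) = 7.26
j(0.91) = 9.44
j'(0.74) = 10.19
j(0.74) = 7.94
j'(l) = -8*l^3 - 9*l^2 + 14*l + 8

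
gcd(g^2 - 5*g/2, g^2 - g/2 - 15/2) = 1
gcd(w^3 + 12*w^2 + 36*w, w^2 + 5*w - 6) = w + 6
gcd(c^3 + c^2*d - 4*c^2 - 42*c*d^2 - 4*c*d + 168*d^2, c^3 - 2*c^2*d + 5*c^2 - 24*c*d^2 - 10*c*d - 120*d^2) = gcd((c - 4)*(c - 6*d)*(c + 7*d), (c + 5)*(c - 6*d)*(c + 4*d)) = c - 6*d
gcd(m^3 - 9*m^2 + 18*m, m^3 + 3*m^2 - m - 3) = 1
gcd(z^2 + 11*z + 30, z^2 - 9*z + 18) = 1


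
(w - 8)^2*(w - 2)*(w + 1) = w^4 - 17*w^3 + 78*w^2 - 32*w - 128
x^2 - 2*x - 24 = (x - 6)*(x + 4)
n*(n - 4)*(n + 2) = n^3 - 2*n^2 - 8*n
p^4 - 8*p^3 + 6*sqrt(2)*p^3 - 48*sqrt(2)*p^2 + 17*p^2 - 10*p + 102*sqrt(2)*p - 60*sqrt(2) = (p - 5)*(p - 2)*(p - 1)*(p + 6*sqrt(2))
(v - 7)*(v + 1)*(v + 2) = v^3 - 4*v^2 - 19*v - 14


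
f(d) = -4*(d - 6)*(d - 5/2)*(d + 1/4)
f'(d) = -4*(d - 6)*(d - 5/2) - 4*(d - 6)*(d + 1/4) - 4*(d - 5/2)*(d + 1/4) = -12*d^2 + 66*d - 103/2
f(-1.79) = 205.86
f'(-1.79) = -208.09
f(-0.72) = 40.68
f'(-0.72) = -105.24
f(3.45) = 35.85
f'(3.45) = 33.37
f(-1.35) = 124.51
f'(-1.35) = -162.47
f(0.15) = -22.00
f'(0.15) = -41.87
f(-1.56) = 160.83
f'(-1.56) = -183.66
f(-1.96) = 242.83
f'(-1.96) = -226.96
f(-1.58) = 164.53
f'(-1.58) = -185.74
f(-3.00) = 544.50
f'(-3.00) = -357.50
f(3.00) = 19.50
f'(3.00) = 38.50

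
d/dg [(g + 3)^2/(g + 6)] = (g^2 + 12*g + 27)/(g^2 + 12*g + 36)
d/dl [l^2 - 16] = 2*l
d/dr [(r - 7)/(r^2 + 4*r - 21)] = (r^2 + 4*r - 2*(r - 7)*(r + 2) - 21)/(r^2 + 4*r - 21)^2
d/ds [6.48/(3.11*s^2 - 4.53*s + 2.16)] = (29.3544 - 40.3056*s)/(3.11*s^2 - 4.53*s + 2.16)^2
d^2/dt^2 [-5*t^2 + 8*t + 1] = -10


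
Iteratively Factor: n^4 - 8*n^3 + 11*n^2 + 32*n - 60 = (n + 2)*(n^3 - 10*n^2 + 31*n - 30) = (n - 5)*(n + 2)*(n^2 - 5*n + 6) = (n - 5)*(n - 2)*(n + 2)*(n - 3)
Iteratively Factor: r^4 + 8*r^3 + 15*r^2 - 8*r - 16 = (r - 1)*(r^3 + 9*r^2 + 24*r + 16) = (r - 1)*(r + 1)*(r^2 + 8*r + 16) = (r - 1)*(r + 1)*(r + 4)*(r + 4)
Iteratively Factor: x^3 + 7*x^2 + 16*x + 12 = (x + 2)*(x^2 + 5*x + 6) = (x + 2)^2*(x + 3)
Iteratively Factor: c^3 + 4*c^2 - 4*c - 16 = (c + 2)*(c^2 + 2*c - 8) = (c + 2)*(c + 4)*(c - 2)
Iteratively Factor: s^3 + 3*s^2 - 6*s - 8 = (s - 2)*(s^2 + 5*s + 4) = (s - 2)*(s + 4)*(s + 1)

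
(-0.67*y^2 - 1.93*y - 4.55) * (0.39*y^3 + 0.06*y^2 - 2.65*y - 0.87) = -0.2613*y^5 - 0.7929*y^4 - 0.1148*y^3 + 5.4244*y^2 + 13.7366*y + 3.9585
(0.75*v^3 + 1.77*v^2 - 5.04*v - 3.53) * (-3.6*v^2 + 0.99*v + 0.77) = -2.7*v^5 - 5.6295*v^4 + 20.4738*v^3 + 9.0813*v^2 - 7.3755*v - 2.7181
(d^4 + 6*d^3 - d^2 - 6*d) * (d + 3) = d^5 + 9*d^4 + 17*d^3 - 9*d^2 - 18*d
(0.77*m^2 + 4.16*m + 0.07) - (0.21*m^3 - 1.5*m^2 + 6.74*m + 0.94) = -0.21*m^3 + 2.27*m^2 - 2.58*m - 0.87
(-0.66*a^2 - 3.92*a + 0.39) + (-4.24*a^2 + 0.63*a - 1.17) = -4.9*a^2 - 3.29*a - 0.78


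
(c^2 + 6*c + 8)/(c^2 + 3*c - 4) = (c + 2)/(c - 1)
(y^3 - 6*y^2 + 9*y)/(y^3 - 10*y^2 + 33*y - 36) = y/(y - 4)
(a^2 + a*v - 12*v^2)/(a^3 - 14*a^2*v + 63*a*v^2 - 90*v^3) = (a + 4*v)/(a^2 - 11*a*v + 30*v^2)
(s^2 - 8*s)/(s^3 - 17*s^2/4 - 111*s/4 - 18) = 4*s/(4*s^2 + 15*s + 9)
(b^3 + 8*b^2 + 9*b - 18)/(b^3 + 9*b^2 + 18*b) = (b - 1)/b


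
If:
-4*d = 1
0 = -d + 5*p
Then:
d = -1/4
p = -1/20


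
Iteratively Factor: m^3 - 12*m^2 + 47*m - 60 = (m - 4)*(m^2 - 8*m + 15) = (m - 5)*(m - 4)*(m - 3)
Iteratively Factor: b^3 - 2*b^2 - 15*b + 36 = (b - 3)*(b^2 + b - 12) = (b - 3)^2*(b + 4)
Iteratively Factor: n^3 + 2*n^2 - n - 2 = (n + 1)*(n^2 + n - 2) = (n - 1)*(n + 1)*(n + 2)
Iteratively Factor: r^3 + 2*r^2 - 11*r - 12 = (r + 4)*(r^2 - 2*r - 3) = (r + 1)*(r + 4)*(r - 3)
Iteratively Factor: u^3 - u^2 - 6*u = (u)*(u^2 - u - 6) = u*(u - 3)*(u + 2)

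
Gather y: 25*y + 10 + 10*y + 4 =35*y + 14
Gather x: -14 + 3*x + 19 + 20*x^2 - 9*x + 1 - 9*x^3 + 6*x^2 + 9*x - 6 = -9*x^3 + 26*x^2 + 3*x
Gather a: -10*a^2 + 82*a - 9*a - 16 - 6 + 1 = -10*a^2 + 73*a - 21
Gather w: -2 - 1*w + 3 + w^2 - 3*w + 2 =w^2 - 4*w + 3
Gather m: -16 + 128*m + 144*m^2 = 144*m^2 + 128*m - 16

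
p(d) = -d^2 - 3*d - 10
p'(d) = -2*d - 3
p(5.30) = -53.99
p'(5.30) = -13.60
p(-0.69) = -8.41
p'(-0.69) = -1.62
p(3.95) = -37.45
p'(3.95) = -10.90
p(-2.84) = -9.55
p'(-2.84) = 2.68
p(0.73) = -12.72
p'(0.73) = -4.46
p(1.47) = -16.57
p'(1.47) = -5.94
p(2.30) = -22.19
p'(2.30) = -7.60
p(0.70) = -12.59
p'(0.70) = -4.40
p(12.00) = -190.00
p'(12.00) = -27.00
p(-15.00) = -190.00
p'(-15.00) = 27.00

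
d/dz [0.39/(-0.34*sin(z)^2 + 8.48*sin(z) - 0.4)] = (0.2652*sin(z) - 3.3072)*cos(z)/(0.34*sin(z)^2 - 8.48*sin(z) + 0.4)^2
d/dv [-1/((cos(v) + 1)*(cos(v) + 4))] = -(2*cos(v) + 5)*sin(v)/((cos(v) + 1)^2*(cos(v) + 4)^2)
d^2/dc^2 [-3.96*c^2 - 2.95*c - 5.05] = -7.92000000000000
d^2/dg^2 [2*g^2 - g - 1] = 4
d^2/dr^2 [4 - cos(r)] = cos(r)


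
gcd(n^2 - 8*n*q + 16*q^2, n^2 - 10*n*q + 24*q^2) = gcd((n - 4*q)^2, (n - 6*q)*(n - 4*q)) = -n + 4*q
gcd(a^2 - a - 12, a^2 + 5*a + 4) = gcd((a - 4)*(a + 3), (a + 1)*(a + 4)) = 1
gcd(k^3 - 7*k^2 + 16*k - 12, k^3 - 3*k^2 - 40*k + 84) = k - 2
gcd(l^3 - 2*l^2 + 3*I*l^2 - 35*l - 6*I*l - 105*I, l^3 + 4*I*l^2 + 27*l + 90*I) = l + 3*I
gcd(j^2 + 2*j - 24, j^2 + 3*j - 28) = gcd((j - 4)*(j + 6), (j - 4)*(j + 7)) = j - 4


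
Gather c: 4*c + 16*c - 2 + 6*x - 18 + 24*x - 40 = 20*c + 30*x - 60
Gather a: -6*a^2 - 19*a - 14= -6*a^2 - 19*a - 14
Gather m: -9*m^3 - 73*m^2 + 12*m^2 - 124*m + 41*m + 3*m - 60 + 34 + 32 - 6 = -9*m^3 - 61*m^2 - 80*m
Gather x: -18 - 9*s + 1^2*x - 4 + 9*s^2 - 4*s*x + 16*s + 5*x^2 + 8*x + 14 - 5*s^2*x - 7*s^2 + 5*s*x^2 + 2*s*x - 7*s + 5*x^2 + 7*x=2*s^2 + x^2*(5*s + 10) + x*(-5*s^2 - 2*s + 16) - 8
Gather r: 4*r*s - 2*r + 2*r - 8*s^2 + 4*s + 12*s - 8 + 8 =4*r*s - 8*s^2 + 16*s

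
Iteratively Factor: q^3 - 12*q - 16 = (q + 2)*(q^2 - 2*q - 8) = (q + 2)^2*(q - 4)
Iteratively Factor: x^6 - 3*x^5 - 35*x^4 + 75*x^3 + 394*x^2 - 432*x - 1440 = (x + 4)*(x^5 - 7*x^4 - 7*x^3 + 103*x^2 - 18*x - 360) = (x - 3)*(x + 4)*(x^4 - 4*x^3 - 19*x^2 + 46*x + 120) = (x - 4)*(x - 3)*(x + 4)*(x^3 - 19*x - 30) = (x - 4)*(x - 3)*(x + 2)*(x + 4)*(x^2 - 2*x - 15) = (x - 4)*(x - 3)*(x + 2)*(x + 3)*(x + 4)*(x - 5)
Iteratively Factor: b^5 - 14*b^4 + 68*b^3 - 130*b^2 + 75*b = (b)*(b^4 - 14*b^3 + 68*b^2 - 130*b + 75) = b*(b - 1)*(b^3 - 13*b^2 + 55*b - 75) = b*(b - 5)*(b - 1)*(b^2 - 8*b + 15) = b*(b - 5)^2*(b - 1)*(b - 3)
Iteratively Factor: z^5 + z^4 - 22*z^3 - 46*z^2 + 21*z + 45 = (z - 5)*(z^4 + 6*z^3 + 8*z^2 - 6*z - 9) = (z - 5)*(z - 1)*(z^3 + 7*z^2 + 15*z + 9) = (z - 5)*(z - 1)*(z + 1)*(z^2 + 6*z + 9) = (z - 5)*(z - 1)*(z + 1)*(z + 3)*(z + 3)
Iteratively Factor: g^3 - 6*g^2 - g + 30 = (g - 3)*(g^2 - 3*g - 10) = (g - 5)*(g - 3)*(g + 2)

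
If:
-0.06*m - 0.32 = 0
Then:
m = -5.33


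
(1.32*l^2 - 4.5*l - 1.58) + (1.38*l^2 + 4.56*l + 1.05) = 2.7*l^2 + 0.0599999999999996*l - 0.53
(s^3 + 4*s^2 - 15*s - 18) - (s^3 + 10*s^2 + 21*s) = -6*s^2 - 36*s - 18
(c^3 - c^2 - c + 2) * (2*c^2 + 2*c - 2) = 2*c^5 - 6*c^3 + 4*c^2 + 6*c - 4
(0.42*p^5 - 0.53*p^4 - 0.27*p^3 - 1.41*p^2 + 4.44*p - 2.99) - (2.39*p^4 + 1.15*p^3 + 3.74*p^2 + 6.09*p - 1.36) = 0.42*p^5 - 2.92*p^4 - 1.42*p^3 - 5.15*p^2 - 1.65*p - 1.63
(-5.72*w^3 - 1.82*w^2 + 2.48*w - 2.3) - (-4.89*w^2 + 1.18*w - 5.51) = -5.72*w^3 + 3.07*w^2 + 1.3*w + 3.21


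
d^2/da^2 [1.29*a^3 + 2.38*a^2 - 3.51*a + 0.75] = 7.74*a + 4.76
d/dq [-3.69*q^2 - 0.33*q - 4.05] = -7.38*q - 0.33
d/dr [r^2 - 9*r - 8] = 2*r - 9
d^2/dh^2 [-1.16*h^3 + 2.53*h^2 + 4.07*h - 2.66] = 5.06 - 6.96*h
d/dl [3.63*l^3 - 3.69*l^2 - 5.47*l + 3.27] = 10.89*l^2 - 7.38*l - 5.47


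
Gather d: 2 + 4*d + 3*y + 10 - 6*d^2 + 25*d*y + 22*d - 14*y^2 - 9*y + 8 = -6*d^2 + d*(25*y + 26) - 14*y^2 - 6*y + 20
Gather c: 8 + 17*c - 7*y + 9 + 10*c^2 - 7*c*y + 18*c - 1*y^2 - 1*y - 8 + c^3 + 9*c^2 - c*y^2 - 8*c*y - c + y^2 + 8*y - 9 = c^3 + 19*c^2 + c*(-y^2 - 15*y + 34)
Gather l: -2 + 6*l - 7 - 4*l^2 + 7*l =-4*l^2 + 13*l - 9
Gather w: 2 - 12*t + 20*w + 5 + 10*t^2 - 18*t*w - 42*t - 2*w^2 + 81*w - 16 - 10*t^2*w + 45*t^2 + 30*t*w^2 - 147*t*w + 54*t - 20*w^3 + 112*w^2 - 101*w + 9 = 55*t^2 - 20*w^3 + w^2*(30*t + 110) + w*(-10*t^2 - 165*t)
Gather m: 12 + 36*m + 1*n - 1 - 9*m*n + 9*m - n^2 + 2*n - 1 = m*(45 - 9*n) - n^2 + 3*n + 10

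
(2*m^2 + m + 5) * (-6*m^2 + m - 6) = -12*m^4 - 4*m^3 - 41*m^2 - m - 30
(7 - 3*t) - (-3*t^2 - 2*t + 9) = 3*t^2 - t - 2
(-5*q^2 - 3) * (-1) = 5*q^2 + 3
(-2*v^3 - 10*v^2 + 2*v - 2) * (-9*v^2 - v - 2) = 18*v^5 + 92*v^4 - 4*v^3 + 36*v^2 - 2*v + 4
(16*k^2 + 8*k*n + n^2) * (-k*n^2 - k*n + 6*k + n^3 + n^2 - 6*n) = -16*k^3*n^2 - 16*k^3*n + 96*k^3 + 8*k^2*n^3 + 8*k^2*n^2 - 48*k^2*n + 7*k*n^4 + 7*k*n^3 - 42*k*n^2 + n^5 + n^4 - 6*n^3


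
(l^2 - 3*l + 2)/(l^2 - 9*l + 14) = (l - 1)/(l - 7)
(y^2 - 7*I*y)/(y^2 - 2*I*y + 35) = y/(y + 5*I)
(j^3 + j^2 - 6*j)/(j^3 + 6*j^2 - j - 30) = j/(j + 5)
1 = 1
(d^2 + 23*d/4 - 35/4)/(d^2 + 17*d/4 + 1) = (4*d^2 + 23*d - 35)/(4*d^2 + 17*d + 4)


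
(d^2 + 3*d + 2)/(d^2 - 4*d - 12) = (d + 1)/(d - 6)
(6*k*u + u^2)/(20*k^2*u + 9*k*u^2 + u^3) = (6*k + u)/(20*k^2 + 9*k*u + u^2)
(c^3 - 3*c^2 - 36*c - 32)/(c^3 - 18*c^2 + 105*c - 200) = (c^2 + 5*c + 4)/(c^2 - 10*c + 25)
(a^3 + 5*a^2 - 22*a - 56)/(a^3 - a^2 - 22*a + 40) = (a^2 + 9*a + 14)/(a^2 + 3*a - 10)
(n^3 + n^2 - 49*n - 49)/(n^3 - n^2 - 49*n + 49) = (n + 1)/(n - 1)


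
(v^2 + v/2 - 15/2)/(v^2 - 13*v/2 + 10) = (v + 3)/(v - 4)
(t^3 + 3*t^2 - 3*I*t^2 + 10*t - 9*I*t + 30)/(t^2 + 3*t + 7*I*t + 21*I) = (t^2 - 3*I*t + 10)/(t + 7*I)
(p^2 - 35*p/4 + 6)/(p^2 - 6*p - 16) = (p - 3/4)/(p + 2)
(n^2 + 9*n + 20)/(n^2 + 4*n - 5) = (n + 4)/(n - 1)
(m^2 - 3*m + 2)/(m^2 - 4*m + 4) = (m - 1)/(m - 2)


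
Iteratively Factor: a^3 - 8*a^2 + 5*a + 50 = (a + 2)*(a^2 - 10*a + 25) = (a - 5)*(a + 2)*(a - 5)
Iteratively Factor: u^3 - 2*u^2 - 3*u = (u)*(u^2 - 2*u - 3) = u*(u - 3)*(u + 1)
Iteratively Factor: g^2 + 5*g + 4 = (g + 1)*(g + 4)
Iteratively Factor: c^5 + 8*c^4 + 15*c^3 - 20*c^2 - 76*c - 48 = (c + 2)*(c^4 + 6*c^3 + 3*c^2 - 26*c - 24) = (c + 1)*(c + 2)*(c^3 + 5*c^2 - 2*c - 24) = (c + 1)*(c + 2)*(c + 3)*(c^2 + 2*c - 8) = (c - 2)*(c + 1)*(c + 2)*(c + 3)*(c + 4)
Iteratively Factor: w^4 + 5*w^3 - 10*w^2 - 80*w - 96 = (w + 3)*(w^3 + 2*w^2 - 16*w - 32) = (w - 4)*(w + 3)*(w^2 + 6*w + 8) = (w - 4)*(w + 2)*(w + 3)*(w + 4)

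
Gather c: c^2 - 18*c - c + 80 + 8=c^2 - 19*c + 88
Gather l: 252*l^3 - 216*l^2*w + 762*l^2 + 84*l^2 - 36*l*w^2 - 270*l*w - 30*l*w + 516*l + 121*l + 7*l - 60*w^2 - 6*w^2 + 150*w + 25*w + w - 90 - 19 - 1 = 252*l^3 + l^2*(846 - 216*w) + l*(-36*w^2 - 300*w + 644) - 66*w^2 + 176*w - 110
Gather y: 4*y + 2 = 4*y + 2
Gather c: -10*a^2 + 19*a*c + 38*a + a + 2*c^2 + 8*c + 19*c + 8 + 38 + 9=-10*a^2 + 39*a + 2*c^2 + c*(19*a + 27) + 55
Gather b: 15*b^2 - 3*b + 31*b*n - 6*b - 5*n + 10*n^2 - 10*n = 15*b^2 + b*(31*n - 9) + 10*n^2 - 15*n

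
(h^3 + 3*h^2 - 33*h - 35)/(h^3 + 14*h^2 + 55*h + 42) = (h - 5)/(h + 6)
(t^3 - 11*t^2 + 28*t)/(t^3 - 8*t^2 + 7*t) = (t - 4)/(t - 1)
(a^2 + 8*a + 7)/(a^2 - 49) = (a + 1)/(a - 7)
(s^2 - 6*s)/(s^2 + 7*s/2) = 2*(s - 6)/(2*s + 7)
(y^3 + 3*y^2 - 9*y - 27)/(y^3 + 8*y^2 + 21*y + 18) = (y - 3)/(y + 2)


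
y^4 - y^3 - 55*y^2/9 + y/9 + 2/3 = (y - 3)*(y - 1/3)*(y + 1/3)*(y + 2)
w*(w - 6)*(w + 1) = w^3 - 5*w^2 - 6*w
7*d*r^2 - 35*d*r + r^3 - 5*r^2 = r*(7*d + r)*(r - 5)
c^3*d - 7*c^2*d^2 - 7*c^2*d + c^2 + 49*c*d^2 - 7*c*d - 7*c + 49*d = (c - 7)*(c - 7*d)*(c*d + 1)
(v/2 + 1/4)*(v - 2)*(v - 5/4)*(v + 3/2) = v^4/2 - 5*v^3/8 - 13*v^2/8 + 41*v/32 + 15/16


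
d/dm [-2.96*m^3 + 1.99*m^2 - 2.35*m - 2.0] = -8.88*m^2 + 3.98*m - 2.35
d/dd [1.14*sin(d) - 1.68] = 1.14*cos(d)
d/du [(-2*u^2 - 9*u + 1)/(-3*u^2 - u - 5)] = (-25*u^2 + 26*u + 46)/(9*u^4 + 6*u^3 + 31*u^2 + 10*u + 25)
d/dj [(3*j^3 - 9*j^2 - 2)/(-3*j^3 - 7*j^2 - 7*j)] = (-48*j^4 - 42*j^3 + 45*j^2 - 28*j - 14)/(j^2*(9*j^4 + 42*j^3 + 91*j^2 + 98*j + 49))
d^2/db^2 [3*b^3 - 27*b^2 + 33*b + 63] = 18*b - 54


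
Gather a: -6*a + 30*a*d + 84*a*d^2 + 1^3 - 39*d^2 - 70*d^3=a*(84*d^2 + 30*d - 6) - 70*d^3 - 39*d^2 + 1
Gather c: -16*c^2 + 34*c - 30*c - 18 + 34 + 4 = -16*c^2 + 4*c + 20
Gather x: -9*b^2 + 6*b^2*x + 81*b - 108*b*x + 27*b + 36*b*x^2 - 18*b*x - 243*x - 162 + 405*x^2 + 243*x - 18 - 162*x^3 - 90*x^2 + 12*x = -9*b^2 + 108*b - 162*x^3 + x^2*(36*b + 315) + x*(6*b^2 - 126*b + 12) - 180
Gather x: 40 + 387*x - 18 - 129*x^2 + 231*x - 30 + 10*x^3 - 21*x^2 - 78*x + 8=10*x^3 - 150*x^2 + 540*x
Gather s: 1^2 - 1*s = 1 - s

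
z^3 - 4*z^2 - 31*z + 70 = (z - 7)*(z - 2)*(z + 5)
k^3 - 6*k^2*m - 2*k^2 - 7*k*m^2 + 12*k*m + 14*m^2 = (k - 2)*(k - 7*m)*(k + m)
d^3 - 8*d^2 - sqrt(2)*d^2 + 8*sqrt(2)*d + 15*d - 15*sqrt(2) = (d - 5)*(d - 3)*(d - sqrt(2))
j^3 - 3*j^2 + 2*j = j*(j - 2)*(j - 1)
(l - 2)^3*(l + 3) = l^4 - 3*l^3 - 6*l^2 + 28*l - 24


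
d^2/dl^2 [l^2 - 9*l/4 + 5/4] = 2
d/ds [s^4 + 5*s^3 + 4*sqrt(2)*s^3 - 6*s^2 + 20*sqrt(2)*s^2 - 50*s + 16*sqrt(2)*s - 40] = 4*s^3 + 15*s^2 + 12*sqrt(2)*s^2 - 12*s + 40*sqrt(2)*s - 50 + 16*sqrt(2)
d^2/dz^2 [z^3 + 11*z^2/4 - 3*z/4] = 6*z + 11/2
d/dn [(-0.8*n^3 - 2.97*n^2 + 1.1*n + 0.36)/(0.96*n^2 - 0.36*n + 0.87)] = (-0.768*n^4 + 0.576*n^3 - 2.0748*n^2 - 5.859*n + 1.0866)/(0.9216*n^4 - 0.6912*n^3 + 1.8*n^2 - 0.6264*n + 0.7569)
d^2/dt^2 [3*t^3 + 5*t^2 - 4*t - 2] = 18*t + 10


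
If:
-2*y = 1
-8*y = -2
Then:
No Solution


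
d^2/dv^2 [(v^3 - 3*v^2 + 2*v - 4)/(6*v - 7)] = 6*(12*v^3 - 42*v^2 + 49*v - 69)/(216*v^3 - 756*v^2 + 882*v - 343)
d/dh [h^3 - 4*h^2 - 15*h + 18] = 3*h^2 - 8*h - 15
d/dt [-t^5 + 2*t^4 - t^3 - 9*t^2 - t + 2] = -5*t^4 + 8*t^3 - 3*t^2 - 18*t - 1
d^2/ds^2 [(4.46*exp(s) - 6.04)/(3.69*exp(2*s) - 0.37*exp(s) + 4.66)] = (60.727806*exp(4*s) - 322.875738*exp(3*s) - 435.409668*exp(2*s) + 422.30392*exp(s) + 86.437408)*exp(s)/(50.243409*exp(6*s) - 15.113871*exp(5*s) + 191.868561*exp(4*s) - 38.224441*exp(3*s) + 242.305554*exp(2*s) - 24.104316*exp(s) + 101.194696)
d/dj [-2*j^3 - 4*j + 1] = -6*j^2 - 4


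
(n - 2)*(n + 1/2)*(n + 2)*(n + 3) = n^4 + 7*n^3/2 - 5*n^2/2 - 14*n - 6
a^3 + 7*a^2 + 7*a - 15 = (a - 1)*(a + 3)*(a + 5)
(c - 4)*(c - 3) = c^2 - 7*c + 12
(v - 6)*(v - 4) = v^2 - 10*v + 24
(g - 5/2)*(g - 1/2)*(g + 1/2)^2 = g^4 - 2*g^3 - 3*g^2/2 + g/2 + 5/16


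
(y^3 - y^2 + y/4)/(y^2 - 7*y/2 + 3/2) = y*(2*y - 1)/(2*(y - 3))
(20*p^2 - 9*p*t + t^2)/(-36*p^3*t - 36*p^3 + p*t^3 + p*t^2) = (-20*p^2 + 9*p*t - t^2)/(p*(36*p^2*t + 36*p^2 - t^3 - t^2))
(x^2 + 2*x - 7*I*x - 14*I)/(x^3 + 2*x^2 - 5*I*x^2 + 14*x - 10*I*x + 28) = 1/(x + 2*I)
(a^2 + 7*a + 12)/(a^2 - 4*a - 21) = (a + 4)/(a - 7)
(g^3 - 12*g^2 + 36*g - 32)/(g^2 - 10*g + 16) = g - 2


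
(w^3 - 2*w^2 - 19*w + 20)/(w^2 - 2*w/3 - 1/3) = 3*(w^2 - w - 20)/(3*w + 1)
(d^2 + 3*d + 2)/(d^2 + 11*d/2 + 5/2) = 2*(d^2 + 3*d + 2)/(2*d^2 + 11*d + 5)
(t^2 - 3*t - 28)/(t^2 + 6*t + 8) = (t - 7)/(t + 2)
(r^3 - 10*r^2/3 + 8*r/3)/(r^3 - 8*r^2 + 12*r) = (r - 4/3)/(r - 6)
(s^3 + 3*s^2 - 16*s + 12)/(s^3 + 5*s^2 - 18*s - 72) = (s^2 - 3*s + 2)/(s^2 - s - 12)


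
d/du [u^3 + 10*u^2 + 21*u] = 3*u^2 + 20*u + 21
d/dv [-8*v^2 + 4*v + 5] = 4 - 16*v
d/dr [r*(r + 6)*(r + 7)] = 3*r^2 + 26*r + 42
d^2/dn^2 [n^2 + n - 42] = 2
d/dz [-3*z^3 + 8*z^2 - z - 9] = -9*z^2 + 16*z - 1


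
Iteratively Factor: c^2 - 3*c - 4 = (c + 1)*(c - 4)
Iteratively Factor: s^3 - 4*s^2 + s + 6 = (s - 2)*(s^2 - 2*s - 3) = (s - 2)*(s + 1)*(s - 3)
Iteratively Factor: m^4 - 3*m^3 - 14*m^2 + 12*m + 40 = (m + 2)*(m^3 - 5*m^2 - 4*m + 20) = (m - 2)*(m + 2)*(m^2 - 3*m - 10) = (m - 2)*(m + 2)^2*(m - 5)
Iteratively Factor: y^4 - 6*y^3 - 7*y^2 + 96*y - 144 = (y - 3)*(y^3 - 3*y^2 - 16*y + 48) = (y - 3)*(y + 4)*(y^2 - 7*y + 12) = (y - 3)^2*(y + 4)*(y - 4)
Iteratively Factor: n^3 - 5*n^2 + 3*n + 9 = (n + 1)*(n^2 - 6*n + 9) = (n - 3)*(n + 1)*(n - 3)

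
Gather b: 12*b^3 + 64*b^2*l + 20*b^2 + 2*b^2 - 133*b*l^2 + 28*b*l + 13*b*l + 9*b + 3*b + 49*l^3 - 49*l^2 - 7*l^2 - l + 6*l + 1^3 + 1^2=12*b^3 + b^2*(64*l + 22) + b*(-133*l^2 + 41*l + 12) + 49*l^3 - 56*l^2 + 5*l + 2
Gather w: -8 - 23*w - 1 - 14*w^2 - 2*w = -14*w^2 - 25*w - 9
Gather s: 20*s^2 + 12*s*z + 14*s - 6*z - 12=20*s^2 + s*(12*z + 14) - 6*z - 12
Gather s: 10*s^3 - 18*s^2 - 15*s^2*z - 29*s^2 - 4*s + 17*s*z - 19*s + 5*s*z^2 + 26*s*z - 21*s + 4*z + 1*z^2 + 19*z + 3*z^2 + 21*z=10*s^3 + s^2*(-15*z - 47) + s*(5*z^2 + 43*z - 44) + 4*z^2 + 44*z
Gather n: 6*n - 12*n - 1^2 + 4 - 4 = -6*n - 1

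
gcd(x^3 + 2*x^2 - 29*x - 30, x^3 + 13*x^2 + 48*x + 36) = x^2 + 7*x + 6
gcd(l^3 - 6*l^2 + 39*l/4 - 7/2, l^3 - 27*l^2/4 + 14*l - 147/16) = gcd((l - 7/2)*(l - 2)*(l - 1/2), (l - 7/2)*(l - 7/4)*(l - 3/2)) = l - 7/2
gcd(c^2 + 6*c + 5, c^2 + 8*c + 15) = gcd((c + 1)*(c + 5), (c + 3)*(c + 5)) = c + 5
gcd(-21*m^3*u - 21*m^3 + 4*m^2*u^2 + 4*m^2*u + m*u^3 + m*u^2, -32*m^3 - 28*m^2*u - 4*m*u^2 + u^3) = 1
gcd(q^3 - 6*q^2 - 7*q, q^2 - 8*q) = q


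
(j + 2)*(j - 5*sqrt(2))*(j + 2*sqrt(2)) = j^3 - 3*sqrt(2)*j^2 + 2*j^2 - 20*j - 6*sqrt(2)*j - 40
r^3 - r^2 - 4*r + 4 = (r - 2)*(r - 1)*(r + 2)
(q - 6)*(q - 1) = q^2 - 7*q + 6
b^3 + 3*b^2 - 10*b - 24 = (b - 3)*(b + 2)*(b + 4)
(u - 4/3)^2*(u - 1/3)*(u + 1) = u^4 - 2*u^3 - u^2/3 + 56*u/27 - 16/27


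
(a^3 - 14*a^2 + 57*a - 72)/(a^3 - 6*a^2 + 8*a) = (a^3 - 14*a^2 + 57*a - 72)/(a*(a^2 - 6*a + 8))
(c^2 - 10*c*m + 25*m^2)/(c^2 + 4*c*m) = (c^2 - 10*c*m + 25*m^2)/(c*(c + 4*m))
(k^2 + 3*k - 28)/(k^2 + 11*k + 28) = (k - 4)/(k + 4)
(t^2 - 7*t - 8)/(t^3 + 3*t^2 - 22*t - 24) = (t - 8)/(t^2 + 2*t - 24)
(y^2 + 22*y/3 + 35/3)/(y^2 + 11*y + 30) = (y + 7/3)/(y + 6)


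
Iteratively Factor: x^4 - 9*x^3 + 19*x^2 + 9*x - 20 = (x - 5)*(x^3 - 4*x^2 - x + 4) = (x - 5)*(x - 1)*(x^2 - 3*x - 4) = (x - 5)*(x - 4)*(x - 1)*(x + 1)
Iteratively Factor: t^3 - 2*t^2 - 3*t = (t)*(t^2 - 2*t - 3) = t*(t + 1)*(t - 3)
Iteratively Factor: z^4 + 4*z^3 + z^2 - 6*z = (z)*(z^3 + 4*z^2 + z - 6) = z*(z + 2)*(z^2 + 2*z - 3) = z*(z + 2)*(z + 3)*(z - 1)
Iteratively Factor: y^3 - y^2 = (y)*(y^2 - y) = y*(y - 1)*(y)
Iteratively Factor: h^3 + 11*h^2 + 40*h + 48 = (h + 4)*(h^2 + 7*h + 12) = (h + 4)^2*(h + 3)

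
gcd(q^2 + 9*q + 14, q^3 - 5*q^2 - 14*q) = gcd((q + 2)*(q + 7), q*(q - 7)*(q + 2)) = q + 2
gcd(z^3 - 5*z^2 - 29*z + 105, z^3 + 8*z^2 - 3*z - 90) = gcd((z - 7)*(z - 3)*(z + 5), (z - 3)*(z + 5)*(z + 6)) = z^2 + 2*z - 15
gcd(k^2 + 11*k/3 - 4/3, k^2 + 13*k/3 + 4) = 1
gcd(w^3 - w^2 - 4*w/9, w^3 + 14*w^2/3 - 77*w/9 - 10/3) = w + 1/3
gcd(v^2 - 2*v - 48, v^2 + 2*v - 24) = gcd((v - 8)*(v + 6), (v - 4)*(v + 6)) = v + 6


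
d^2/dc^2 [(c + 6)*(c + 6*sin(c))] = -6*(c + 6)*sin(c) + 12*cos(c) + 2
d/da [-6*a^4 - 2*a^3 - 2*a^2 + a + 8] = -24*a^3 - 6*a^2 - 4*a + 1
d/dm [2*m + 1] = 2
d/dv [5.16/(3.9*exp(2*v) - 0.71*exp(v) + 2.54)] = (3.6636 - 40.248*exp(v))*exp(v)/(3.9*exp(2*v) - 0.71*exp(v) + 2.54)^2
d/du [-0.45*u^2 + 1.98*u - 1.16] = 1.98 - 0.9*u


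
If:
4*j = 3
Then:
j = 3/4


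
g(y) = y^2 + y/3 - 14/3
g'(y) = 2*y + 1/3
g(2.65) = 3.24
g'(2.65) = 5.63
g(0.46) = -4.30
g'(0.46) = 1.25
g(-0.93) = -4.11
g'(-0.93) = -1.53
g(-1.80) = -2.03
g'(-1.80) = -3.27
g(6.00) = 33.33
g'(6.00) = 12.33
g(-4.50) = 14.08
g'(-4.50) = -8.67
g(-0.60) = -4.51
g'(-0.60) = -0.87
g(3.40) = 8.03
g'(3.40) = 7.13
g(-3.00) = 3.33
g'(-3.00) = -5.67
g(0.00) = -4.67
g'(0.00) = 0.33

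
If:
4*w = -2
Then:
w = -1/2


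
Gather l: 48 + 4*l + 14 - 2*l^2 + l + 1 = -2*l^2 + 5*l + 63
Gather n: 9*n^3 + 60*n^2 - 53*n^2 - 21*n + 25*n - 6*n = 9*n^3 + 7*n^2 - 2*n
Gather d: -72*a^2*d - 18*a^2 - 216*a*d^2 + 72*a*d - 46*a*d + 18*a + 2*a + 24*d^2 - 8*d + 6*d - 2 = -18*a^2 + 20*a + d^2*(24 - 216*a) + d*(-72*a^2 + 26*a - 2) - 2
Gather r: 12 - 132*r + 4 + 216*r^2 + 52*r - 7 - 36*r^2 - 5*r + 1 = 180*r^2 - 85*r + 10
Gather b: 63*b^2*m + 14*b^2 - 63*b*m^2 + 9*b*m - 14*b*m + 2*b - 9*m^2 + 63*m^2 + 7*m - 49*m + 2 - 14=b^2*(63*m + 14) + b*(-63*m^2 - 5*m + 2) + 54*m^2 - 42*m - 12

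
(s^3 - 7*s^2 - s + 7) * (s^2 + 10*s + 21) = s^5 + 3*s^4 - 50*s^3 - 150*s^2 + 49*s + 147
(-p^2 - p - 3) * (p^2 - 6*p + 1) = -p^4 + 5*p^3 + 2*p^2 + 17*p - 3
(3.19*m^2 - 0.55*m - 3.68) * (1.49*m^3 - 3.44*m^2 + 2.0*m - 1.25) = 4.7531*m^5 - 11.7931*m^4 + 2.7888*m^3 + 7.5717*m^2 - 6.6725*m + 4.6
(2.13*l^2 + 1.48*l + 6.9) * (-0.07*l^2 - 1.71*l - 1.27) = -0.1491*l^4 - 3.7459*l^3 - 5.7189*l^2 - 13.6786*l - 8.763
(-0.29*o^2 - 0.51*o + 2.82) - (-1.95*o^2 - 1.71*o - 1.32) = 1.66*o^2 + 1.2*o + 4.14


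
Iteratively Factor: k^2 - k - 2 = (k + 1)*(k - 2)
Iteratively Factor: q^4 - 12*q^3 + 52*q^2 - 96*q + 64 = (q - 4)*(q^3 - 8*q^2 + 20*q - 16) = (q - 4)^2*(q^2 - 4*q + 4) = (q - 4)^2*(q - 2)*(q - 2)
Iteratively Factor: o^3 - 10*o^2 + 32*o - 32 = (o - 4)*(o^2 - 6*o + 8) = (o - 4)^2*(o - 2)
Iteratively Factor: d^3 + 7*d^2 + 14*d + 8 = (d + 4)*(d^2 + 3*d + 2) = (d + 1)*(d + 4)*(d + 2)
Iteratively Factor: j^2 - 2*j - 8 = (j - 4)*(j + 2)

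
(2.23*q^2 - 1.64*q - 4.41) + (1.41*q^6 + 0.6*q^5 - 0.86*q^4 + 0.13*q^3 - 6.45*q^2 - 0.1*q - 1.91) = 1.41*q^6 + 0.6*q^5 - 0.86*q^4 + 0.13*q^3 - 4.22*q^2 - 1.74*q - 6.32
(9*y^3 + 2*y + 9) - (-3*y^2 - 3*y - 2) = 9*y^3 + 3*y^2 + 5*y + 11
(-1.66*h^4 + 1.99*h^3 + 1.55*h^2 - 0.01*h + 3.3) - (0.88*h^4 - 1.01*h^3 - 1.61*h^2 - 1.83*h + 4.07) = -2.54*h^4 + 3.0*h^3 + 3.16*h^2 + 1.82*h - 0.77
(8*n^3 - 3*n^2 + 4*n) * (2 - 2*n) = -16*n^4 + 22*n^3 - 14*n^2 + 8*n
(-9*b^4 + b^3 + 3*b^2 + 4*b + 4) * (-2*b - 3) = 18*b^5 + 25*b^4 - 9*b^3 - 17*b^2 - 20*b - 12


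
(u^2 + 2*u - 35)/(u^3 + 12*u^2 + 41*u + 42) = (u - 5)/(u^2 + 5*u + 6)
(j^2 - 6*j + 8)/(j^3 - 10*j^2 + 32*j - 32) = 1/(j - 4)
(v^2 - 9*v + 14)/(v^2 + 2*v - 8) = (v - 7)/(v + 4)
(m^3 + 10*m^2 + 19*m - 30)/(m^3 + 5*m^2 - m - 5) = (m + 6)/(m + 1)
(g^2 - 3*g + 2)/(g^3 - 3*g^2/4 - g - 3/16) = 16*(-g^2 + 3*g - 2)/(-16*g^3 + 12*g^2 + 16*g + 3)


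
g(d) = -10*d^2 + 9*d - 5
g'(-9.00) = 189.00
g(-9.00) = -896.00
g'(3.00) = -51.00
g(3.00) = -68.00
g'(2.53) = -41.60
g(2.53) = -46.24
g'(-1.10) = 31.00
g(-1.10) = -27.00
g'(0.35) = 2.00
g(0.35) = -3.08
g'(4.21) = -75.20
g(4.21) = -144.35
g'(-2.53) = 59.60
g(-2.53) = -91.78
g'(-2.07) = 50.40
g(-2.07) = -66.48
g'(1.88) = -28.60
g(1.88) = -23.42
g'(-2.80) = 65.00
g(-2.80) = -108.60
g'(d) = 9 - 20*d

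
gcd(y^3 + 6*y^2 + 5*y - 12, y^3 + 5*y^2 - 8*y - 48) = y + 4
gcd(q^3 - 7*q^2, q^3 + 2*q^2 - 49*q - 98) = q - 7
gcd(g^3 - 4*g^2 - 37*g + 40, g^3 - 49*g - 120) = g^2 - 3*g - 40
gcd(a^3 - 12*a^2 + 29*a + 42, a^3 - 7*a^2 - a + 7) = a^2 - 6*a - 7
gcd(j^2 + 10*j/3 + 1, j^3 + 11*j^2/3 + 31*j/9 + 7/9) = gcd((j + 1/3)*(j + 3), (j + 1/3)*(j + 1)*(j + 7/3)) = j + 1/3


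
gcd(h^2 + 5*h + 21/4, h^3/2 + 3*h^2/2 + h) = 1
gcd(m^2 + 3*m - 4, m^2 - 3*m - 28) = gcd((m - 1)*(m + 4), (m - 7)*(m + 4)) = m + 4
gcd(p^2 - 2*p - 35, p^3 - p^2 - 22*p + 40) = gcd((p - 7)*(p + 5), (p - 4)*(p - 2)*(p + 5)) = p + 5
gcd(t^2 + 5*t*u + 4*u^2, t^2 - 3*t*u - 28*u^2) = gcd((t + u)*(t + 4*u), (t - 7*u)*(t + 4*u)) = t + 4*u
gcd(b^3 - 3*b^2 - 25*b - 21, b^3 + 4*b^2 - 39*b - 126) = b + 3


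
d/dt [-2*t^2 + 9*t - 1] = 9 - 4*t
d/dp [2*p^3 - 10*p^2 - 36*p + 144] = 6*p^2 - 20*p - 36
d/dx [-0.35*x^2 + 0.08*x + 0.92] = 0.08 - 0.7*x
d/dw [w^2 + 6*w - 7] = 2*w + 6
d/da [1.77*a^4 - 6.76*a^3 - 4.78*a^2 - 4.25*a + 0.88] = 7.08*a^3 - 20.28*a^2 - 9.56*a - 4.25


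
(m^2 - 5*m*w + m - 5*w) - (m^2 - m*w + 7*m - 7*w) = -4*m*w - 6*m + 2*w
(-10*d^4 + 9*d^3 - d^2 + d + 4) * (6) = -60*d^4 + 54*d^3 - 6*d^2 + 6*d + 24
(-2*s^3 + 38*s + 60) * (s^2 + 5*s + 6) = -2*s^5 - 10*s^4 + 26*s^3 + 250*s^2 + 528*s + 360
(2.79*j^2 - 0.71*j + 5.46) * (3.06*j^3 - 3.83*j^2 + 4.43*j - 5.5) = 8.5374*j^5 - 12.8583*j^4 + 31.7866*j^3 - 39.4021*j^2 + 28.0928*j - 30.03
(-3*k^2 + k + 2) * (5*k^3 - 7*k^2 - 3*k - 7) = -15*k^5 + 26*k^4 + 12*k^3 + 4*k^2 - 13*k - 14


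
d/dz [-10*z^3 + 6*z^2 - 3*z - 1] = -30*z^2 + 12*z - 3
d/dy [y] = 1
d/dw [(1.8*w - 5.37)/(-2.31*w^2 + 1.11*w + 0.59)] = (4.158*w^2 - 24.8094*w + 7.0227)/(5.3361*w^4 - 5.1282*w^3 - 1.4937*w^2 + 1.3098*w + 0.3481)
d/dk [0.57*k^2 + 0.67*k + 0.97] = 1.14*k + 0.67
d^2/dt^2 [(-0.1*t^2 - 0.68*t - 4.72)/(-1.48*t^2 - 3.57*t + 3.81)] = (1.922224*t^3 + 65.415408*t^2 + 172.637856*t + 194.94366)/(3.241792*t^6 + 23.459184*t^5 + 31.551084*t^4 - 75.283803*t^3 - 81.222723*t^2 + 155.467431*t - 55.306341)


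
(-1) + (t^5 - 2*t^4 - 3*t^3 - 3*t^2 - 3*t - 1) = t^5 - 2*t^4 - 3*t^3 - 3*t^2 - 3*t - 2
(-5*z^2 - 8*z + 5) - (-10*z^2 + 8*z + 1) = 5*z^2 - 16*z + 4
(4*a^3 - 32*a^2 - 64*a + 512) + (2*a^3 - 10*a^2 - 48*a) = 6*a^3 - 42*a^2 - 112*a + 512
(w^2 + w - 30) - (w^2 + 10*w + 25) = -9*w - 55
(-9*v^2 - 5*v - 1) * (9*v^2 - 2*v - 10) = -81*v^4 - 27*v^3 + 91*v^2 + 52*v + 10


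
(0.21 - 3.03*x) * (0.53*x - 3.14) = -1.6059*x^2 + 9.6255*x - 0.6594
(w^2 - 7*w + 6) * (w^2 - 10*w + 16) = w^4 - 17*w^3 + 92*w^2 - 172*w + 96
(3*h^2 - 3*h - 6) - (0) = 3*h^2 - 3*h - 6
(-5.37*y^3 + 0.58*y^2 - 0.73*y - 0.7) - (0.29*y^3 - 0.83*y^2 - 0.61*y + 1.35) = -5.66*y^3 + 1.41*y^2 - 0.12*y - 2.05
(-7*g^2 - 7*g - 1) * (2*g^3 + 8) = -14*g^5 - 14*g^4 - 2*g^3 - 56*g^2 - 56*g - 8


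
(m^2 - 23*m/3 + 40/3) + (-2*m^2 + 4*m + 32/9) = -m^2 - 11*m/3 + 152/9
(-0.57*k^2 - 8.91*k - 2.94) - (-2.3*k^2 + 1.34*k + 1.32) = 1.73*k^2 - 10.25*k - 4.26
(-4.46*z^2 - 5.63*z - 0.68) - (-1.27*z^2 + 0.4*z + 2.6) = -3.19*z^2 - 6.03*z - 3.28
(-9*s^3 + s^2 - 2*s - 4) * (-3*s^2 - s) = 27*s^5 + 6*s^4 + 5*s^3 + 14*s^2 + 4*s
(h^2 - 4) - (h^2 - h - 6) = h + 2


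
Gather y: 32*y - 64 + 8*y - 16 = 40*y - 80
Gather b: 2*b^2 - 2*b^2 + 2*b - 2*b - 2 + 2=0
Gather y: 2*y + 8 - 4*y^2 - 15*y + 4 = -4*y^2 - 13*y + 12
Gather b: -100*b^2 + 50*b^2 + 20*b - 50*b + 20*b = -50*b^2 - 10*b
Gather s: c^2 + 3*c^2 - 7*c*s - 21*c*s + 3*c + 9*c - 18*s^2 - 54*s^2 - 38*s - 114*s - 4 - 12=4*c^2 + 12*c - 72*s^2 + s*(-28*c - 152) - 16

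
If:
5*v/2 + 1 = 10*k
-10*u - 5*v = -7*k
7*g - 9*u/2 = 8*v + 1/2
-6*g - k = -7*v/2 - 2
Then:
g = 3909/6590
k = 150/659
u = -316/3295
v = 1682/3295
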